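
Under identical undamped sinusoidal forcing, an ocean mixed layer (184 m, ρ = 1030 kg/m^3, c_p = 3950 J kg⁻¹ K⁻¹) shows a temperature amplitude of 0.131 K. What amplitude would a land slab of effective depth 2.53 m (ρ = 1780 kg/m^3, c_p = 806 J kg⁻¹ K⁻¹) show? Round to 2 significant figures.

27 K

C_ocean = 7.49×10^8 J/(m²·K); C_land = 3.63×10^6 J/(m²·K).
A ∝ 1/C ⇒ A_land = A_ocean × C_ocean/C_land = 0.131 × 206 = 27.0 K.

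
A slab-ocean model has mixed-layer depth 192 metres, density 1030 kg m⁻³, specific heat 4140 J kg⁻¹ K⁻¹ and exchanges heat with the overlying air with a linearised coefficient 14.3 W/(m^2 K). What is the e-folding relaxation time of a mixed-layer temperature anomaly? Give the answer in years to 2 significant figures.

1.8 years

Areal heat capacity C = ρ c_p D = 1030 × 4140 × 192 = 8.19×10^8 J/(m^2 K).
Relaxation time τ = C / λ = 8.19×10^8 / 14.3 = 5.73×10^7 s.
In years: 5.73×10^7 s / (3.156×10^7 s/year) = 1.81 years.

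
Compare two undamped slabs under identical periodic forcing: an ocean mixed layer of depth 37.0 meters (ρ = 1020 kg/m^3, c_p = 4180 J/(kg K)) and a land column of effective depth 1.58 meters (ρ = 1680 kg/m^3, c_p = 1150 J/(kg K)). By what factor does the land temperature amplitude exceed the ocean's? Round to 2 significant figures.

C_ocean = 1020 × 4180 × 37.0 = 1.58×10^8 J/(m²·K).
C_land = 1680 × 1150 × 1.58 = 3.05×10^6 J/(m²·K).
Undamped amplitude ∝ 1/C, so A_land/A_ocean = C_ocean/C_land = 51.7.

52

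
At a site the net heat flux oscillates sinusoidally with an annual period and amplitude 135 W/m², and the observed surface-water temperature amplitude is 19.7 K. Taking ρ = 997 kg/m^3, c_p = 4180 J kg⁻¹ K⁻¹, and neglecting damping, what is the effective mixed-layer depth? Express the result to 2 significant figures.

8.3 m

ω = 2π / 3.15×10^7 s = 1.99×10^-7 s⁻¹.
Required C = F₀ / (A ω) = 135 / (19.7 × 1.99×10^-7) = 3.44×10^7 J/(m²·K).
D = C / (ρ c_p) = 3.44×10^7 / (997 × 4180) = 8.25 m.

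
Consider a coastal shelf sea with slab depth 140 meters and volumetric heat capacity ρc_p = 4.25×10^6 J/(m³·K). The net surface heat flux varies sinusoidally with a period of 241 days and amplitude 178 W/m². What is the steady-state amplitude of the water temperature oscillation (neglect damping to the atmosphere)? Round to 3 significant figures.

Areal heat capacity C = ρc_p × D = 4.25×10^6 × 140 = 5.95×10^8 J/(m^2 K).
Angular frequency ω = 2π / T = 2π / 2.08×10^7 s = 3.02×10^-7 s⁻¹.
Cω = 5.95×10^8 × 3.02×10^-7 = 180 W/(m²·K).
Amplitude A = F₀ / (Cω) = 178 / 180 = 0.991 K.

0.991 K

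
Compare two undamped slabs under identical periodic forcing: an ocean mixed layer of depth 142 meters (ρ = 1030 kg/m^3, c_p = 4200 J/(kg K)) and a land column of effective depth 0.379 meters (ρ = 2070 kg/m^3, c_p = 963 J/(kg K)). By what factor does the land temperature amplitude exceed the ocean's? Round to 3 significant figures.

C_ocean = 1030 × 4200 × 142 = 6.14×10^8 J/(m²·K).
C_land = 2070 × 963 × 0.379 = 7.56×10^5 J/(m²·K).
Undamped amplitude ∝ 1/C, so A_land/A_ocean = C_ocean/C_land = 813.

813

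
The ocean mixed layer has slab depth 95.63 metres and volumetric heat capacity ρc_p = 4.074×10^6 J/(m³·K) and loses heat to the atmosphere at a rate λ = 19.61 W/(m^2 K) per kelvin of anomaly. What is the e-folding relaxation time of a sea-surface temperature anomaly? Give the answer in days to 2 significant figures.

Areal heat capacity C = ρc_p × D = 4.074×10^6 × 95.63 = 3.90×10^8 J m⁻² K⁻¹.
Relaxation time τ = C / λ = 3.90×10^8 / 19.61 = 1.99×10^7 s.
In days: 1.99×10^7 s / (86400 s/day) = 230 days.

230 days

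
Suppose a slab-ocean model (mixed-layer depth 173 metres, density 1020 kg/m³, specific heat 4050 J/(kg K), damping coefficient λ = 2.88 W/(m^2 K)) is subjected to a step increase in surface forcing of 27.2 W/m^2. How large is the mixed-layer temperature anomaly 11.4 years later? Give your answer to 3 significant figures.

Areal heat capacity C = ρ c_p D = 1020 × 4050 × 173 = 7.15×10^8 J/(m^2 K).
τ = C / λ = 7.15×10^8 / 2.88 = 2.48×10^8 s.
Equilibrium anomaly ΔT_eq = F / λ = 27.2 / 2.88 = 9.44 K.
t = 11.4 years = 3.60×10^8 s, so t/τ = 1.45.
ΔT(t) = ΔT_eq (1 − e^(−t/τ)) = 9.44 × (1 − e^−1.45) = 7.23 K.

7.23 K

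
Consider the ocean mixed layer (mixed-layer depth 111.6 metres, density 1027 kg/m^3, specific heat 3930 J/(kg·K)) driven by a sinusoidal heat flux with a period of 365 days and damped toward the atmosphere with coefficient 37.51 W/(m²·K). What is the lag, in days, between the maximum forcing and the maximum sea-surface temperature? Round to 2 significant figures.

68 days

Areal heat capacity C = ρ c_p D = 1027 × 3930 × 111.6 = 4.50×10^8 J/(m²·K).
ω = 2π / 3.15×10^7 s = 1.99×10^-7 s⁻¹.
Phase lag φ = arctan(Cω/λ) = arctan(89.7/37.51) = 1.17 rad.
Time lag = φ / ω = 1.17 / 1.99×10^-7 = 5.90×10^6 s = 68.3 days.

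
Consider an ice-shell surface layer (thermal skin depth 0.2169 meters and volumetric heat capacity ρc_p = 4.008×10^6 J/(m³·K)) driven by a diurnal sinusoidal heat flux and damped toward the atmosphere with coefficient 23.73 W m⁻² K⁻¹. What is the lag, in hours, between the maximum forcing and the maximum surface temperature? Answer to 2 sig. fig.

Areal heat capacity C = ρc_p × D = 4.008×10^6 × 0.2169 = 8.69×10^5 J/(m^2 K).
ω = 2π / 86400 s = 7.27×10^-5 s⁻¹.
Phase lag φ = arctan(Cω/λ) = arctan(63.2/23.73) = 1.21 rad.
Time lag = φ / ω = 1.21 / 7.27×10^-5 = 16700 s = 4.63 hours.

4.6 hours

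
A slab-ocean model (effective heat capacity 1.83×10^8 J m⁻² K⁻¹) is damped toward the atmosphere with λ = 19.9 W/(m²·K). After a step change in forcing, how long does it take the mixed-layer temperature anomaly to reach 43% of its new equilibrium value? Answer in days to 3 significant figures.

59.8 days

Areal heat capacity C = 1.83×10^8 J m⁻² K⁻¹ (given).
τ = C / λ = 1.83×10^8 / 19.9 = 9.20×10^6 s.
Fraction reached: 1 − e^(−t/τ) = 0.43 ⇒ t = −τ ln(1 − 0.43) = τ × 0.562.
t = 5.17×10^6 s = 59.8 days.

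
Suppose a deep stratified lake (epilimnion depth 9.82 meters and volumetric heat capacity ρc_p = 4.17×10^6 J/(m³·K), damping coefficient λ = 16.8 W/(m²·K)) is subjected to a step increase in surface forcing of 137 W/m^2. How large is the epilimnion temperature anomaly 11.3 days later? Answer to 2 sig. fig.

2.7 K

Areal heat capacity C = ρc_p × D = 4.17×10^6 × 9.82 = 4.09×10^7 J m⁻² K⁻¹.
τ = C / λ = 4.09×10^7 / 16.8 = 2.44×10^6 s.
Equilibrium anomaly ΔT_eq = F / λ = 137 / 16.8 = 8.15 K.
t = 11.3 days = 9.76×10^5 s, so t/τ = 0.401.
ΔT(t) = ΔT_eq (1 − e^(−t/τ)) = 8.15 × (1 − e^−0.401) = 2.69 K.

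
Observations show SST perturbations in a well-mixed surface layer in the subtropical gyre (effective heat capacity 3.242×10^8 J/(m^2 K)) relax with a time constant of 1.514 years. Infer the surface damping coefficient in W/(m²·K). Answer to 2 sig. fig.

Areal heat capacity C = 3.242×10^8 J/(m^2 K) (given).
τ = 1.514 years = 4.78×10^7 s.
λ = C / τ = 3.24×10^8 / 4.78×10^7 = 6.79 W/(m²·K).

6.8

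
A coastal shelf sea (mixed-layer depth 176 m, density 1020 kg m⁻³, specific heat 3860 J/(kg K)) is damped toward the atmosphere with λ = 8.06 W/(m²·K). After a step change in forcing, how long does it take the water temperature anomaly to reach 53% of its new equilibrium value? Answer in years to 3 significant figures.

2.06 years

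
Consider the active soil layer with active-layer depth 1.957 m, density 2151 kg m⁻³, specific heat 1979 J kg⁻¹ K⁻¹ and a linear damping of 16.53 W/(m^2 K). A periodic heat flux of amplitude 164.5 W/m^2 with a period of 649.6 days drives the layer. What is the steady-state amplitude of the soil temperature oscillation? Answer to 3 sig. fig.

Areal heat capacity C = ρ c_p D = 2151 × 1979 × 1.957 = 8.33×10^6 J m⁻² K⁻¹.
Angular frequency ω = 2π / T = 2π / 5.61×10^7 s = 1.12×10^-7 s⁻¹.
√((Cω)² + λ²) = √((0.933)² + 16.53²) = 16.6 W/(m²·K).
Amplitude A = F₀ / √((Cω)²+λ²) = 164.5 / 16.6 = 9.94 K.

9.94 K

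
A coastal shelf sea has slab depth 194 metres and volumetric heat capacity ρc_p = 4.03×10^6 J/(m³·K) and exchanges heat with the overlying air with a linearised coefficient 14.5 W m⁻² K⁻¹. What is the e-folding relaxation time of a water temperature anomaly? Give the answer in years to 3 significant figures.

1.71 years

Areal heat capacity C = ρc_p × D = 4.03×10^6 × 194 = 7.82×10^8 J/(m^2 K).
Relaxation time τ = C / λ = 7.82×10^8 / 14.5 = 5.39×10^7 s.
In years: 5.39×10^7 s / (3.156×10^7 s/year) = 1.71 years.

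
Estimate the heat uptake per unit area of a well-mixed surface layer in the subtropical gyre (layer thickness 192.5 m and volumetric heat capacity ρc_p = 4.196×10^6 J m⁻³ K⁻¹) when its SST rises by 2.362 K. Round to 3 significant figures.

Areal heat capacity C = ρc_p × D = 4.196×10^6 × 192.5 = 8.08×10^8 J m⁻² K⁻¹.
ΔQ = C ΔT = 8.08×10^8 × 2.362 = 1.91×10^9 J/m².

1.91×10^9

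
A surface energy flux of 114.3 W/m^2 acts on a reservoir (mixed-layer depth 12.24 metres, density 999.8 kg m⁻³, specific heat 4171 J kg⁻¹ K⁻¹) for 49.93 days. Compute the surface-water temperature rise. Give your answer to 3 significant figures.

Areal heat capacity C = ρ c_p D = 999.8 × 4171 × 12.24 = 5.10×10^7 J m⁻² K⁻¹.
Net heat input Q = F Δt = 114.3 × (49.93 days × 86400 s/day) = 4.93×10^8 J/m².
ΔT = Q / C = 4.93×10^8 / 5.10×10^7 = 9.66 K.

9.66 K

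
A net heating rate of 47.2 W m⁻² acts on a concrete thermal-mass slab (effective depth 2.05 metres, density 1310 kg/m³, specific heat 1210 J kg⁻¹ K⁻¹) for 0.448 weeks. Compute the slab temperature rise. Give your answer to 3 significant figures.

3.94 K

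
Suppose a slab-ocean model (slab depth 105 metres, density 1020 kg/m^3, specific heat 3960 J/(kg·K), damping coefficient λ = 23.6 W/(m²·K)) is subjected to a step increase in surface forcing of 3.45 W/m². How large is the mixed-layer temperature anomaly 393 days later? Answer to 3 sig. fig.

0.124 K

Areal heat capacity C = ρ c_p D = 1020 × 3960 × 105 = 4.24×10^8 J/(m^2 K).
τ = C / λ = 4.24×10^8 / 23.6 = 1.80×10^7 s.
Equilibrium anomaly ΔT_eq = F / λ = 3.45 / 23.6 = 0.146 K.
t = 393 days = 3.40×10^7 s, so t/τ = 1.89.
ΔT(t) = ΔT_eq (1 − e^(−t/τ)) = 0.146 × (1 − e^−1.89) = 0.124 K.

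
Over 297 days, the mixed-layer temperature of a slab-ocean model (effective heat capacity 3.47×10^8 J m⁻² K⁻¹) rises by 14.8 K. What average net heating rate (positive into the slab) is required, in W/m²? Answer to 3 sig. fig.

Areal heat capacity C = 3.47×10^8 J m⁻² K⁻¹ (given).
Required heat per unit area: Q = C ΔT = 3.47×10^8 × 14.8 = 5.14×10^9 J/m².
Flux F = Q / Δt = 5.14×10^9 / 2.57×10^7 s = 200 W/m².

200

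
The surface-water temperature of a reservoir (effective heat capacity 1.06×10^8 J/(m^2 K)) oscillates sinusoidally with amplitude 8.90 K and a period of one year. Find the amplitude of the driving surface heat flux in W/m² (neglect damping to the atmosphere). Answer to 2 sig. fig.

Areal heat capacity C = 1.06×10^8 J/(m^2 K) (given).
ω = 2π / 3.15×10^7 s = 1.99×10^-7 s⁻¹.
Cω = 1.06×10^8 × 1.99×10^-7 = 21.1 W/(m²·K).
F₀ = A × Cω = 8.90 × 21.1 = 188 W/m².

190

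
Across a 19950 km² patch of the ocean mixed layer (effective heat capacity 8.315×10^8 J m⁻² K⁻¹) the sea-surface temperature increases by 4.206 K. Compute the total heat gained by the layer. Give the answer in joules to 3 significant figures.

6.98×10^19 J

Areal heat capacity C = 8.315×10^8 J m⁻² K⁻¹ (given).
Heat per unit area: q = C ΔT = 8.31×10^8 × 4.206 = 3.50×10^9 J/m².
Total heat: Q = q × A = 3.50×10^9 × (19950 × 10⁶ m²) = 6.98×10^19 J.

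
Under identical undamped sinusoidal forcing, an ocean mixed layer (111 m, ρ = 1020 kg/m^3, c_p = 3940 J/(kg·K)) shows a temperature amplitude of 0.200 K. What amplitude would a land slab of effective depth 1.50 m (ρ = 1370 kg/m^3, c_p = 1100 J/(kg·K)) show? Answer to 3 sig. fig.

C_ocean = 4.46×10^8 J/(m²·K); C_land = 2.26×10^6 J/(m²·K).
A ∝ 1/C ⇒ A_land = A_ocean × C_ocean/C_land = 0.200 × 197 = 39.5 K.

39.5 K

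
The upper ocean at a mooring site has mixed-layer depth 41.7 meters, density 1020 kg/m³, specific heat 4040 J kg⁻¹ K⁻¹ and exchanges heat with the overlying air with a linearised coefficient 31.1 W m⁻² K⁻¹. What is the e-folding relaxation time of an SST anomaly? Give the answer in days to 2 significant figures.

64 days

Areal heat capacity C = ρ c_p D = 1020 × 4040 × 41.7 = 1.72×10^8 J/(m²·K).
Relaxation time τ = C / λ = 1.72×10^8 / 31.1 = 5.53×10^6 s.
In days: 5.53×10^6 s / (86400 s/day) = 64.0 days.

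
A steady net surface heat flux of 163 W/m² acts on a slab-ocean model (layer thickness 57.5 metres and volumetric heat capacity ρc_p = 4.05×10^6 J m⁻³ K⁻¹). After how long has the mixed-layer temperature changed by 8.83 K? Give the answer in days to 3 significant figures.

146 days

Areal heat capacity C = ρc_p × D = 4.05×10^6 × 57.5 = 2.33×10^8 J/(m²·K).
Time required: Δt = C ΔT / F = 2.33×10^8 × 8.83 / 163 = 1.26×10^7 s.
In days: 1.26×10^7 s / (86400 s/day) = 146 days.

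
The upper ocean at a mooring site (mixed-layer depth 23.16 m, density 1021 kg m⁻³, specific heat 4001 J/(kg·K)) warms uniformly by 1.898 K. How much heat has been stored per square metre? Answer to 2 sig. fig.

Areal heat capacity C = ρ c_p D = 1021 × 4001 × 23.16 = 9.46×10^7 J/(m^2 K).
ΔQ = C ΔT = 9.46×10^7 × 1.898 = 1.80×10^8 J/m².

1.8×10^8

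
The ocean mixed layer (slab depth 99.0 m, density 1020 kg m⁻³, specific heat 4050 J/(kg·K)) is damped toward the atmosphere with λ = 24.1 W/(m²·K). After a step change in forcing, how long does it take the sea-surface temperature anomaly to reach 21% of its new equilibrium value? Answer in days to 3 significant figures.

Areal heat capacity C = ρ c_p D = 1020 × 4050 × 99.0 = 4.09×10^8 J/(m^2 K).
τ = C / λ = 4.09×10^8 / 24.1 = 1.70×10^7 s.
Fraction reached: 1 − e^(−t/τ) = 0.21 ⇒ t = −τ ln(1 − 0.21) = τ × 0.236.
t = 4.00×10^6 s = 46.3 days.

46.3 days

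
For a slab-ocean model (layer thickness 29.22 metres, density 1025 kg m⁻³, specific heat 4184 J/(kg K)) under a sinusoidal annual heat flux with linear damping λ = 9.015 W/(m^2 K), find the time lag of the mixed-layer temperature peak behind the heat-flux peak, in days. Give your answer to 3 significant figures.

71.1 days

Areal heat capacity C = ρ c_p D = 1025 × 4184 × 29.22 = 1.25×10^8 J/(m^2 K).
ω = 2π / 3.15×10^7 s = 1.99×10^-7 s⁻¹.
Phase lag φ = arctan(Cω/λ) = arctan(25.0/9.015) = 1.22 rad.
Time lag = φ / ω = 1.22 / 1.99×10^-7 = 6.14×10^6 s = 71.1 days.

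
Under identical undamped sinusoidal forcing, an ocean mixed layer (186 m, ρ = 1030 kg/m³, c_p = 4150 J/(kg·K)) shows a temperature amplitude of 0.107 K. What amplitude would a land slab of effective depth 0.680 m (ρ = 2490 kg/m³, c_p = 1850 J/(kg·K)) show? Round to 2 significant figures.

27 K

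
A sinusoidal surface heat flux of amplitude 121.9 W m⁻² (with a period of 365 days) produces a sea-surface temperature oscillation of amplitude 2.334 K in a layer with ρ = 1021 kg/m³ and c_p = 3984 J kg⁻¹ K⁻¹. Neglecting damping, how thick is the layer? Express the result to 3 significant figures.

64.4 m

ω = 2π / 3.15×10^7 s = 1.99×10^-7 s⁻¹.
Required C = F₀ / (A ω) = 121.9 / (2.334 × 1.99×10^-7) = 2.62×10^8 J/(m²·K).
D = C / (ρ c_p) = 2.62×10^8 / (1021 × 3984) = 64.4 m.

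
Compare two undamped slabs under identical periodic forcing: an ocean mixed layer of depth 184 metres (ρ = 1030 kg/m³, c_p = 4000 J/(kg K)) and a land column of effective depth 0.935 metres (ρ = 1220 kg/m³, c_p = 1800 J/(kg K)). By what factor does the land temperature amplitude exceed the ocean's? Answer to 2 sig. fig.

C_ocean = 1030 × 4000 × 184 = 7.58×10^8 J/(m²·K).
C_land = 1220 × 1800 × 0.935 = 2.05×10^6 J/(m²·K).
Undamped amplitude ∝ 1/C, so A_land/A_ocean = C_ocean/C_land = 369.

370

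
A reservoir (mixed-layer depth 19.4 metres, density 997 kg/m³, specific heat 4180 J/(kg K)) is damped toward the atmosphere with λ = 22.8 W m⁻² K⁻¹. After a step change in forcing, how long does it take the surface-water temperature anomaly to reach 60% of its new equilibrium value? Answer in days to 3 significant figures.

37.6 days

Areal heat capacity C = ρ c_p D = 997 × 4180 × 19.4 = 8.08×10^7 J/(m^2 K).
τ = C / λ = 8.08×10^7 / 22.8 = 3.55×10^6 s.
Fraction reached: 1 − e^(−t/τ) = 0.60 ⇒ t = −τ ln(1 − 0.60) = τ × 0.916.
t = 3.25×10^6 s = 37.6 days.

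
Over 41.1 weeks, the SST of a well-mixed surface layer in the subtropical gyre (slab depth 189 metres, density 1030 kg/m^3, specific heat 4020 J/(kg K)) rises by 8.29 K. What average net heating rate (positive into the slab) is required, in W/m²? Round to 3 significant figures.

Areal heat capacity C = ρ c_p D = 1030 × 4020 × 189 = 7.83×10^8 J/(m^2 K).
Required heat per unit area: Q = C ΔT = 7.83×10^8 × 8.29 = 6.49×10^9 J/m².
Flux F = Q / Δt = 6.49×10^9 / 2.49×10^7 s = 261 W/m².

261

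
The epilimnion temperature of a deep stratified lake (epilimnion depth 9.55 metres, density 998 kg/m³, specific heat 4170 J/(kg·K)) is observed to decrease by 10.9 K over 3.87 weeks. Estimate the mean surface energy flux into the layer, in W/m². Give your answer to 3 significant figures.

-185

Areal heat capacity C = ρ c_p D = 998 × 4170 × 9.55 = 3.97×10^7 J/(m²·K).
Required heat per unit area: Q = C ΔT = 3.97×10^7 × -10.9 = -4.33×10^8 J/m².
Flux F = Q / Δt = -4.33×10^8 / 2.34×10^6 s = -185 W/m².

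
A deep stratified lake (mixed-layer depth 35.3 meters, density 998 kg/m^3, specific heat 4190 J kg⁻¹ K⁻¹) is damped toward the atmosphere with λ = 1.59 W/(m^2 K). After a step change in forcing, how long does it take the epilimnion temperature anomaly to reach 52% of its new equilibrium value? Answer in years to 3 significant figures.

2.16 years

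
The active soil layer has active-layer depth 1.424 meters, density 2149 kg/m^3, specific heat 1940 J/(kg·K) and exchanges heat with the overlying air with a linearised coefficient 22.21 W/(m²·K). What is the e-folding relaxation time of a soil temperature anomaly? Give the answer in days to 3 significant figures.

3.09 days

Areal heat capacity C = ρ c_p D = 2149 × 1940 × 1.424 = 5.94×10^6 J/(m²·K).
Relaxation time τ = C / λ = 5.94×10^6 / 22.21 = 2.67×10^5 s.
In days: 2.67×10^5 s / (86400 s/day) = 3.09 days.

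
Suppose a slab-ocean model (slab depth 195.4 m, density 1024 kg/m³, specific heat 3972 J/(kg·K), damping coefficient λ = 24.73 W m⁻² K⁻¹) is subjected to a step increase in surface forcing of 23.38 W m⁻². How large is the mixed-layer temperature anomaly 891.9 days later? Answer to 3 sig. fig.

0.859 K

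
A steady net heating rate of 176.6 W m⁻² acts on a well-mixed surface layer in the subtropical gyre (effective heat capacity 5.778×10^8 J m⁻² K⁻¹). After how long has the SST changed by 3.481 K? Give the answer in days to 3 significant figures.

132 days

Areal heat capacity C = 5.778×10^8 J m⁻² K⁻¹ (given).
Time required: Δt = C ΔT / F = 5.78×10^8 × 3.481 / 176.6 = 1.14×10^7 s.
In days: 1.14×10^7 s / (86400 s/day) = 132 days.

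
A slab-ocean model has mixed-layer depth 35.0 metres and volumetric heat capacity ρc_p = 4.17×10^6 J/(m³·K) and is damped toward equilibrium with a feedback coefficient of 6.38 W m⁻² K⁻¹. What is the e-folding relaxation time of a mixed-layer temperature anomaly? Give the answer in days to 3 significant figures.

265 days

Areal heat capacity C = ρc_p × D = 4.17×10^6 × 35.0 = 1.46×10^8 J/(m^2 K).
Relaxation time τ = C / λ = 1.46×10^8 / 6.38 = 2.29×10^7 s.
In days: 2.29×10^7 s / (86400 s/day) = 265 days.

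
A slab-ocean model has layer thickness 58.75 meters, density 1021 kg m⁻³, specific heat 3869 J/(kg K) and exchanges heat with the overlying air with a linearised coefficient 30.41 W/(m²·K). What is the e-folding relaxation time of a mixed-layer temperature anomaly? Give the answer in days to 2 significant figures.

Areal heat capacity C = ρ c_p D = 1021 × 3869 × 58.75 = 2.32×10^8 J m⁻² K⁻¹.
Relaxation time τ = C / λ = 2.32×10^8 / 30.41 = 7.63×10^6 s.
In days: 7.63×10^6 s / (86400 s/day) = 88.3 days.

88 days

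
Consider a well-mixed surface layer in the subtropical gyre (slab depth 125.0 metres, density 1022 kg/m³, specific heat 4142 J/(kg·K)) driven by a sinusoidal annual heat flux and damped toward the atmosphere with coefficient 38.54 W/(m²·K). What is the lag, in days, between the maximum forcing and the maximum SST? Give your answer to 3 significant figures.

Areal heat capacity C = ρ c_p D = 1022 × 4142 × 125.0 = 5.29×10^8 J/(m^2 K).
ω = 2π / 3.15×10^7 s = 1.99×10^-7 s⁻¹.
Phase lag φ = arctan(Cω/λ) = arctan(105/38.54) = 1.22 rad.
Time lag = φ / ω = 1.22 / 1.99×10^-7 = 6.12×10^6 s = 70.9 days.

70.9 days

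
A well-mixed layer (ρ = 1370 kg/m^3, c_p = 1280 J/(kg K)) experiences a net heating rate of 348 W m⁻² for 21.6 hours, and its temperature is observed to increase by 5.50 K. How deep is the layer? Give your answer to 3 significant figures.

2.81 m

Heat input Q = F Δt = 348 × 77800 s = 2.71×10^7 J/m².
Required areal heat capacity C = Q / ΔT = 4.92×10^6 J/(m²·K).
Depth D = C / (ρ c_p) = 4.92×10^6 / (1370 × 1280) = 2.81 m.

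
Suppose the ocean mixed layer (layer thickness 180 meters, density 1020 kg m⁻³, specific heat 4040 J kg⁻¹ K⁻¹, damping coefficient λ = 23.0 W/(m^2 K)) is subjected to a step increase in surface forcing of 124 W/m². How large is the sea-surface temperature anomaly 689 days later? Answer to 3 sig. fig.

4.54 K

Areal heat capacity C = ρ c_p D = 1020 × 4040 × 180 = 7.42×10^8 J m⁻² K⁻¹.
τ = C / λ = 7.42×10^8 / 23.0 = 3.22×10^7 s.
Equilibrium anomaly ΔT_eq = F / λ = 124 / 23.0 = 5.39 K.
t = 689 days = 5.95×10^7 s, so t/τ = 1.85.
ΔT(t) = ΔT_eq (1 − e^(−t/τ)) = 5.39 × (1 − e^−1.85) = 4.54 K.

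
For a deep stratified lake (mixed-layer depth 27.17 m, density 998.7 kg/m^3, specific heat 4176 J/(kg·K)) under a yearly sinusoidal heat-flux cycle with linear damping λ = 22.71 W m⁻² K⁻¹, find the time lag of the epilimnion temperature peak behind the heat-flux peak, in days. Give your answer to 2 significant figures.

45 days

Areal heat capacity C = ρ c_p D = 998.7 × 4176 × 27.17 = 1.13×10^8 J m⁻² K⁻¹.
ω = 2π / 3.15×10^7 s = 1.99×10^-7 s⁻¹.
Phase lag φ = arctan(Cω/λ) = arctan(22.6/22.71) = 0.782 rad.
Time lag = φ / ω = 0.782 / 1.99×10^-7 = 3.93×10^6 s = 45.5 days.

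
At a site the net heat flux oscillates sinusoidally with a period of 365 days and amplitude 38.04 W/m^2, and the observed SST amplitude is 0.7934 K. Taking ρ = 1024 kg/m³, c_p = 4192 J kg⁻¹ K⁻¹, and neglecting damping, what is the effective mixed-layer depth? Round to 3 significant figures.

56.1 m

ω = 2π / 3.15×10^7 s = 1.99×10^-7 s⁻¹.
Required C = F₀ / (A ω) = 38.04 / (0.7934 × 1.99×10^-7) = 2.41×10^8 J/(m²·K).
D = C / (ρ c_p) = 2.41×10^8 / (1024 × 4192) = 56.1 m.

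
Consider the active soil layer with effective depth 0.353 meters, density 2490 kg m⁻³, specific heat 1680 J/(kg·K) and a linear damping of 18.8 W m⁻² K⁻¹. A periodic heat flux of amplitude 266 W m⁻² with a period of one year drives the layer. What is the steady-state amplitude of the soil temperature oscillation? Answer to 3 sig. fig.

14.1 K

Areal heat capacity C = ρ c_p D = 2490 × 1680 × 0.353 = 1.48×10^6 J/(m²·K).
Angular frequency ω = 2π / T = 2π / 3.15×10^7 s = 1.99×10^-7 s⁻¹.
√((Cω)² + λ²) = √((0.294)² + 18.8²) = 18.8 W/(m²·K).
Amplitude A = F₀ / √((Cω)²+λ²) = 266 / 18.8 = 14.1 K.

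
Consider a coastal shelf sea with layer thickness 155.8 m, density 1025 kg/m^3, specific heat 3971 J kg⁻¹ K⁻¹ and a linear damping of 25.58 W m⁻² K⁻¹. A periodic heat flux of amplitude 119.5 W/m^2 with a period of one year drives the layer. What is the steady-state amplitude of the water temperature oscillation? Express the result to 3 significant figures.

Areal heat capacity C = ρ c_p D = 1025 × 3971 × 155.8 = 6.34×10^8 J m⁻² K⁻¹.
Angular frequency ω = 2π / T = 2π / 3.15×10^7 s = 1.99×10^-7 s⁻¹.
√((Cω)² + λ²) = √((126)² + 25.58²) = 129 W/(m²·K).
Amplitude A = F₀ / √((Cω)²+λ²) = 119.5 / 129 = 0.927 K.

0.927 K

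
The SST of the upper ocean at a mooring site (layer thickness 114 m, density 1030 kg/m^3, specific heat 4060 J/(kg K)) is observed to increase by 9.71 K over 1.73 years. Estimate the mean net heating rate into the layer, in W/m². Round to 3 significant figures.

84.8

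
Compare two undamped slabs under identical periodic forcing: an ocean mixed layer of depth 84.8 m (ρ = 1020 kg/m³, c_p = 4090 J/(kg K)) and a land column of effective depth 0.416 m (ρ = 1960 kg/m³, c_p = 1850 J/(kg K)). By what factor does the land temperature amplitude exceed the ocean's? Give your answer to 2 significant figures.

C_ocean = 1020 × 4090 × 84.8 = 3.54×10^8 J/(m²·K).
C_land = 1960 × 1850 × 0.416 = 1.51×10^6 J/(m²·K).
Undamped amplitude ∝ 1/C, so A_land/A_ocean = C_ocean/C_land = 235.

230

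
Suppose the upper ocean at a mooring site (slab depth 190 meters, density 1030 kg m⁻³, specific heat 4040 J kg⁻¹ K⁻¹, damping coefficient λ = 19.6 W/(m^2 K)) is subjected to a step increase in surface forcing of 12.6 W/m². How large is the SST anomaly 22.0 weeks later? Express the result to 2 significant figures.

Areal heat capacity C = ρ c_p D = 1030 × 4040 × 190 = 7.91×10^8 J/(m^2 K).
τ = C / λ = 7.91×10^8 / 19.6 = 4.03×10^7 s.
Equilibrium anomaly ΔT_eq = F / λ = 12.6 / 19.6 = 0.643 K.
t = 22.0 weeks = 1.33×10^7 s, so t/τ = 0.330.
ΔT(t) = ΔT_eq (1 − e^(−t/τ)) = 0.643 × (1 − e^−0.330) = 0.181 K.

0.18 K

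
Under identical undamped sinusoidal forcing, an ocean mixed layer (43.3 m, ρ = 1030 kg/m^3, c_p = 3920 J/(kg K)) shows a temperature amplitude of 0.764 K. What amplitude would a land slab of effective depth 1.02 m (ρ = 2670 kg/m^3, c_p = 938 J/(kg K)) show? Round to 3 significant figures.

52.3 K

C_ocean = 1.75×10^8 J/(m²·K); C_land = 2.55×10^6 J/(m²·K).
A ∝ 1/C ⇒ A_land = A_ocean × C_ocean/C_land = 0.764 × 68.4 = 52.3 K.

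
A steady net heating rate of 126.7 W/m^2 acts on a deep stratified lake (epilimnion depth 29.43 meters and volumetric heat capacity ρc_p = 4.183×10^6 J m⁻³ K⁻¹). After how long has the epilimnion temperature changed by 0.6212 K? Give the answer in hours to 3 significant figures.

168 hours

Areal heat capacity C = ρc_p × D = 4.183×10^6 × 29.43 = 1.23×10^8 J m⁻² K⁻¹.
Time required: Δt = C ΔT / F = 1.23×10^8 × 0.6212 / 126.7 = 6.04×10^5 s.
In hours: 6.04×10^5 s / (3600 s/hour) = 168 hours.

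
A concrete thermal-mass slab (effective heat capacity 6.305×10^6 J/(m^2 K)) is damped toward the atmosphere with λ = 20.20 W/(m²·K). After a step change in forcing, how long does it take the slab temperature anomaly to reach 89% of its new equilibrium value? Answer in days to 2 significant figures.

8.0 days

Areal heat capacity C = 6.305×10^6 J/(m^2 K) (given).
τ = C / λ = 6.30×10^6 / 20.20 = 3.12×10^5 s.
Fraction reached: 1 − e^(−t/τ) = 0.89 ⇒ t = −τ ln(1 − 0.89) = τ × 2.21.
t = 6.89×10^5 s = 7.97 days.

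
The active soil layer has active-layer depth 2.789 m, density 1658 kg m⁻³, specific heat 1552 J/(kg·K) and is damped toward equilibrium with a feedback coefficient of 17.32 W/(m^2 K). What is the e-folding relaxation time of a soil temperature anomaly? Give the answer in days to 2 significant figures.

4.8 days

Areal heat capacity C = ρ c_p D = 1658 × 1552 × 2.789 = 7.18×10^6 J/(m²·K).
Relaxation time τ = C / λ = 7.18×10^6 / 17.32 = 4.14×10^5 s.
In days: 4.14×10^5 s / (86400 s/day) = 4.80 days.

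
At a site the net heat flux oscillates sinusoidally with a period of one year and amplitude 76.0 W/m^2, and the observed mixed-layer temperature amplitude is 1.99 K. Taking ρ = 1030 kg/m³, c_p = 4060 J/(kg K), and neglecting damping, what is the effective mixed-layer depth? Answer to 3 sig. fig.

ω = 2π / 3.15×10^7 s = 1.99×10^-7 s⁻¹.
Required C = F₀ / (A ω) = 76.0 / (1.99 × 1.99×10^-7) = 1.92×10^8 J/(m²·K).
D = C / (ρ c_p) = 1.92×10^8 / (1030 × 4060) = 45.8 m.

45.8 m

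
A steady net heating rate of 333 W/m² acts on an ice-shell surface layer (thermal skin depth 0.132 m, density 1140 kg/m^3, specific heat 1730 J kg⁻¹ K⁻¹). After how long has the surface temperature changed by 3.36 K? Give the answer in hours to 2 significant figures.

0.73 hours

Areal heat capacity C = ρ c_p D = 1140 × 1730 × 0.132 = 2.60×10^5 J m⁻² K⁻¹.
Time required: Δt = C ΔT / F = 2.60×10^5 × 3.36 / 333 = 2630 s.
In hours: 2630 s / (3600 s/hour) = 0.730 hours.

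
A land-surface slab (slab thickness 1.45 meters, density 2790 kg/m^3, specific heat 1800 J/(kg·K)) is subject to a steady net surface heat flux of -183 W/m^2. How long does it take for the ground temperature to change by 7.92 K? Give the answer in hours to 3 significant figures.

Areal heat capacity C = ρ c_p D = 2790 × 1800 × 1.45 = 7.28×10^6 J/(m^2 K).
Time required: Δt = C ΔT / F = 7.28×10^6 × -7.92 / -183 = 3.15×10^5 s.
In hours: 3.15×10^5 s / (3600 s/hour) = 87.5 hours.

87.5 hours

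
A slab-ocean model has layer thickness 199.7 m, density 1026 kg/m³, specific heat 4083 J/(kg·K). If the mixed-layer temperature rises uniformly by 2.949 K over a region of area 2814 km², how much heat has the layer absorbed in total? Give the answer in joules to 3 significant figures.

Areal heat capacity C = ρ c_p D = 1026 × 4083 × 199.7 = 8.37×10^8 J/(m²·K).
Heat per unit area: q = C ΔT = 8.37×10^8 × 2.949 = 2.47×10^9 J/m².
Total heat: Q = q × A = 2.47×10^9 × (2814 × 10⁶ m²) = 6.94×10^18 J.

6.94×10^18 J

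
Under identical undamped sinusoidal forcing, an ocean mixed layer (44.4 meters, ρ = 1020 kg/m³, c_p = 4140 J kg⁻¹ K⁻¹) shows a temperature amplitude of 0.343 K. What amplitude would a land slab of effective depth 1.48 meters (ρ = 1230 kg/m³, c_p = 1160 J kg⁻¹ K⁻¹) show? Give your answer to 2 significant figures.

C_ocean = 1.87×10^8 J/(m²·K); C_land = 2.11×10^6 J/(m²·K).
A ∝ 1/C ⇒ A_land = A_ocean × C_ocean/C_land = 0.343 × 88.8 = 30.5 K.

30 K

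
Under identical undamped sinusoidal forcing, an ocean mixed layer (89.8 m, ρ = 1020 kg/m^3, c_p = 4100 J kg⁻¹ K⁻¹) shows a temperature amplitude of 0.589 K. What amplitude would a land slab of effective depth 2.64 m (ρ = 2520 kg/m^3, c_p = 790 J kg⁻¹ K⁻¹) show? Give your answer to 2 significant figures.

C_ocean = 3.76×10^8 J/(m²·K); C_land = 5.26×10^6 J/(m²·K).
A ∝ 1/C ⇒ A_land = A_ocean × C_ocean/C_land = 0.589 × 71.5 = 42.1 K.

42 K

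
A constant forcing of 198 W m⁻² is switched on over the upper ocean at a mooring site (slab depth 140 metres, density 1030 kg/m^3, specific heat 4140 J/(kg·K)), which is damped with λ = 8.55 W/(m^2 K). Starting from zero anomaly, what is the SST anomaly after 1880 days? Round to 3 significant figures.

20.9 K

Areal heat capacity C = ρ c_p D = 1030 × 4140 × 140 = 5.97×10^8 J/(m^2 K).
τ = C / λ = 5.97×10^8 / 8.55 = 6.98×10^7 s.
Equilibrium anomaly ΔT_eq = F / λ = 198 / 8.55 = 23.2 K.
t = 1880 days = 1.62×10^8 s, so t/τ = 2.33.
ΔT(t) = ΔT_eq (1 − e^(−t/τ)) = 23.2 × (1 − e^−2.33) = 20.9 K.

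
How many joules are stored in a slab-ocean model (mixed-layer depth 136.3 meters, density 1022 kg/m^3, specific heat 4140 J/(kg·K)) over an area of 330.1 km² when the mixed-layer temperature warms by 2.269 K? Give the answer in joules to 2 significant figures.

Areal heat capacity C = ρ c_p D = 1022 × 4140 × 136.3 = 5.77×10^8 J/(m²·K).
Heat per unit area: q = C ΔT = 5.77×10^8 × 2.269 = 1.31×10^9 J/m².
Total heat: Q = q × A = 1.31×10^9 × (330.1 × 10⁶ m²) = 4.32×10^17 J.

4.3×10^17 J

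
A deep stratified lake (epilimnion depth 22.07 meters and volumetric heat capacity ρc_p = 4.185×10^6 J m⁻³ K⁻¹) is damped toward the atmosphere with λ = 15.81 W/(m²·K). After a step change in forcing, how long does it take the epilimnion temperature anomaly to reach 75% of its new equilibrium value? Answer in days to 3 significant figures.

93.7 days

Areal heat capacity C = ρc_p × D = 4.185×10^6 × 22.07 = 9.24×10^7 J m⁻² K⁻¹.
τ = C / λ = 9.24×10^7 / 15.81 = 5.84×10^6 s.
Fraction reached: 1 − e^(−t/τ) = 0.75 ⇒ t = −τ ln(1 − 0.75) = τ × 1.39.
t = 8.10×10^6 s = 93.7 days.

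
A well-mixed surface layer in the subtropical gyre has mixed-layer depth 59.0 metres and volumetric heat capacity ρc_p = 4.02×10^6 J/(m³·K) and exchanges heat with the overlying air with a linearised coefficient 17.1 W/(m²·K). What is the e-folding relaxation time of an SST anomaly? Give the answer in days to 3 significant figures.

161 days

Areal heat capacity C = ρc_p × D = 4.02×10^6 × 59.0 = 2.37×10^8 J/(m²·K).
Relaxation time τ = C / λ = 2.37×10^8 / 17.1 = 1.39×10^7 s.
In days: 1.39×10^7 s / (86400 s/day) = 161 days.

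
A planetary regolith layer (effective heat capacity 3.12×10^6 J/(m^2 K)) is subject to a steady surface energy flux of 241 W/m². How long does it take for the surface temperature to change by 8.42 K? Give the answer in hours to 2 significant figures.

30 hours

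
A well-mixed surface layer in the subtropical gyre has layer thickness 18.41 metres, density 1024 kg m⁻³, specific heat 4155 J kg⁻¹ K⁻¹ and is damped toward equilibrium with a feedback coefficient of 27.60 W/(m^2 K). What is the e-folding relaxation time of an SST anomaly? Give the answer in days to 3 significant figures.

Areal heat capacity C = ρ c_p D = 1024 × 4155 × 18.41 = 7.83×10^7 J m⁻² K⁻¹.
Relaxation time τ = C / λ = 7.83×10^7 / 27.60 = 2.84×10^6 s.
In days: 2.84×10^6 s / (86400 s/day) = 32.8 days.

32.8 days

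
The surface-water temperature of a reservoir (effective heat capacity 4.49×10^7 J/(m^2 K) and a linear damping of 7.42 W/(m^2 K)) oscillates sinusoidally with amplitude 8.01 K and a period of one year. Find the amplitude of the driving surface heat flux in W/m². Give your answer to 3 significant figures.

93.1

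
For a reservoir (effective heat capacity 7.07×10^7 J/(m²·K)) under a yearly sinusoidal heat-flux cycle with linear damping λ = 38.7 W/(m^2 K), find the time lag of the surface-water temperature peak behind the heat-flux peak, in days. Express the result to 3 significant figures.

Areal heat capacity C = 7.07×10^7 J/(m²·K) (given).
ω = 2π / 3.15×10^7 s = 1.99×10^-7 s⁻¹.
Phase lag φ = arctan(Cω/λ) = arctan(14.1/38.7) = 0.349 rad.
Time lag = φ / ω = 0.349 / 1.99×10^-7 = 1.75×10^6 s = 20.3 days.

20.3 days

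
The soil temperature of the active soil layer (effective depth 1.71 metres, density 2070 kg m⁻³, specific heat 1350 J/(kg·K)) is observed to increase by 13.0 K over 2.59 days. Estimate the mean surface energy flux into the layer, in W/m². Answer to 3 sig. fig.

Areal heat capacity C = ρ c_p D = 2070 × 1350 × 1.71 = 4.78×10^6 J/(m²·K).
Required heat per unit area: Q = C ΔT = 4.78×10^6 × 13.0 = 6.21×10^7 J/m².
Flux F = Q / Δt = 6.21×10^7 / 2.24×10^5 s = 278 W/m².

278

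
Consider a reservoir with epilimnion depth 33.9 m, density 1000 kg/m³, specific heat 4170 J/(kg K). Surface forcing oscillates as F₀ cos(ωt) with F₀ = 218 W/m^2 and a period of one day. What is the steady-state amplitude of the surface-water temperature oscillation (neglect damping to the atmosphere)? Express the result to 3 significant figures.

Areal heat capacity C = ρ c_p D = 1000 × 4170 × 33.9 = 1.41×10^8 J/(m²·K).
Angular frequency ω = 2π / T = 2π / 86400 s = 7.27×10^-5 s⁻¹.
Cω = 1.41×10^8 × 7.27×10^-5 = 10300 W/(m²·K).
Amplitude A = F₀ / (Cω) = 218 / 10300 = 0.0212 K.

0.0212 K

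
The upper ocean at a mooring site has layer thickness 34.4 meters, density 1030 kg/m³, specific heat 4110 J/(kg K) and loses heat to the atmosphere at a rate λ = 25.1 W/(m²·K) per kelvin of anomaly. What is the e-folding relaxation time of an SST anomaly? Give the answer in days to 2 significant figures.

67 days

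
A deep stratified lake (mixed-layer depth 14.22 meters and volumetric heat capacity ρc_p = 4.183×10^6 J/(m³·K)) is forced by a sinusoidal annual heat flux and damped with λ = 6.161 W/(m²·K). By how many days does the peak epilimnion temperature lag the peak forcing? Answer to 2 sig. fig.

Areal heat capacity C = ρc_p × D = 4.183×10^6 × 14.22 = 5.95×10^7 J m⁻² K⁻¹.
ω = 2π / 3.15×10^7 s = 1.99×10^-7 s⁻¹.
Phase lag φ = arctan(Cω/λ) = arctan(11.9/6.161) = 1.09 rad.
Time lag = φ / ω = 1.09 / 1.99×10^-7 = 5.48×10^6 s = 63.4 days.

63 days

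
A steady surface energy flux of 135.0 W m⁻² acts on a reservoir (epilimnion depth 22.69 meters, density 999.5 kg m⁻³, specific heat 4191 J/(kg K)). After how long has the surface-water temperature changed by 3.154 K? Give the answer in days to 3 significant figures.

Areal heat capacity C = ρ c_p D = 999.5 × 4191 × 22.69 = 9.50×10^7 J/(m²·K).
Time required: Δt = C ΔT / F = 9.50×10^7 × 3.154 / 135.0 = 2.22×10^6 s.
In days: 2.22×10^6 s / (86400 s/day) = 25.7 days.

25.7 days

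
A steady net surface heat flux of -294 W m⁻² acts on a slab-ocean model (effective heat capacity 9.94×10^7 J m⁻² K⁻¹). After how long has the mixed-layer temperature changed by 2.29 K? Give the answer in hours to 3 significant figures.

Areal heat capacity C = 9.94×10^7 J m⁻² K⁻¹ (given).
Time required: Δt = C ΔT / F = 9.94×10^7 × -2.29 / -294 = 7.74×10^5 s.
In hours: 7.74×10^5 s / (3600 s/hour) = 215 hours.

215 hours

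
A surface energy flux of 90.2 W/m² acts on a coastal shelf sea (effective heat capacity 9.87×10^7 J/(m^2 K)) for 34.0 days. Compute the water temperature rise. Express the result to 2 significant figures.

Areal heat capacity C = 9.87×10^7 J/(m^2 K) (given).
Net heat input Q = F Δt = 90.2 × (34.0 days × 86400 s/day) = 2.65×10^8 J/m².
ΔT = Q / C = 2.65×10^8 / 9.87×10^7 = 2.68 K.

2.7 K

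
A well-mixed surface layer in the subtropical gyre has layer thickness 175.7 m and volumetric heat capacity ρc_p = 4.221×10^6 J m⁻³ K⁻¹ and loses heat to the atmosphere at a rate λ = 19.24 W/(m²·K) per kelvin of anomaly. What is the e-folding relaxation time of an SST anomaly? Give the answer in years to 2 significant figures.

1.2 years

Areal heat capacity C = ρc_p × D = 4.221×10^6 × 175.7 = 7.42×10^8 J m⁻² K⁻¹.
Relaxation time τ = C / λ = 7.42×10^8 / 19.24 = 3.85×10^7 s.
In years: 3.85×10^7 s / (3.156×10^7 s/year) = 1.22 years.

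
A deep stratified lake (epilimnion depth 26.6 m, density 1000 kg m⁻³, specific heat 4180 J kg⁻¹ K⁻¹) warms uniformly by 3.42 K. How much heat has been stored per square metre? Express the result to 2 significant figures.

Areal heat capacity C = ρ c_p D = 1000 × 4180 × 26.6 = 1.11×10^8 J/(m²·K).
ΔQ = C ΔT = 1.11×10^8 × 3.42 = 3.80×10^8 J/m².

3.8×10^8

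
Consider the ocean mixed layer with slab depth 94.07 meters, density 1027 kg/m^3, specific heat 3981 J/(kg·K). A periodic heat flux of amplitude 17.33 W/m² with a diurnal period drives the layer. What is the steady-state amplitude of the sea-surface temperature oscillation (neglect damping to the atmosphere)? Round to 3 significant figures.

6.20×10^-4 K

Areal heat capacity C = ρ c_p D = 1027 × 3981 × 94.07 = 3.85×10^8 J m⁻² K⁻¹.
Angular frequency ω = 2π / T = 2π / 86400 s = 7.27×10^-5 s⁻¹.
Cω = 3.85×10^8 × 7.27×10^-5 = 28000 W/(m²·K).
Amplitude A = F₀ / (Cω) = 17.33 / 28000 = 6.20×10^-4 K.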